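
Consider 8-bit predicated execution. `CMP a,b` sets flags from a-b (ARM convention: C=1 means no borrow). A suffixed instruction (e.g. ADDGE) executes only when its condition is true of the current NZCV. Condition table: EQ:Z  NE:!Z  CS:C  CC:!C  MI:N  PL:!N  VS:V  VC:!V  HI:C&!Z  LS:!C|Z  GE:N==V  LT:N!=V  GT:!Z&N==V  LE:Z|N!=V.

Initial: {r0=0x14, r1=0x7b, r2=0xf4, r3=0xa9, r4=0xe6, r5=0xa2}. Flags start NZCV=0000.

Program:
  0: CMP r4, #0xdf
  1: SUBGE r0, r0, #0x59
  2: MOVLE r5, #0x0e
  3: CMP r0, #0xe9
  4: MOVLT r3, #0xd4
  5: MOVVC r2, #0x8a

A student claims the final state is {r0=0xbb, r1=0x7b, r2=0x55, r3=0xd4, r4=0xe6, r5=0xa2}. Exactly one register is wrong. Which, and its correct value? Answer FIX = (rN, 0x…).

[0] flags=0010 → (cmp)
[1] flags=0010 GE?T → r0=0xbb
[2] flags=0010 LE?F → skip
[3] flags=1000 → (cmp)
[4] flags=1000 LT?T → r3=0xd4
[5] flags=1000 VC?T → r2=0x8a

FIX = (r2, 0x8a)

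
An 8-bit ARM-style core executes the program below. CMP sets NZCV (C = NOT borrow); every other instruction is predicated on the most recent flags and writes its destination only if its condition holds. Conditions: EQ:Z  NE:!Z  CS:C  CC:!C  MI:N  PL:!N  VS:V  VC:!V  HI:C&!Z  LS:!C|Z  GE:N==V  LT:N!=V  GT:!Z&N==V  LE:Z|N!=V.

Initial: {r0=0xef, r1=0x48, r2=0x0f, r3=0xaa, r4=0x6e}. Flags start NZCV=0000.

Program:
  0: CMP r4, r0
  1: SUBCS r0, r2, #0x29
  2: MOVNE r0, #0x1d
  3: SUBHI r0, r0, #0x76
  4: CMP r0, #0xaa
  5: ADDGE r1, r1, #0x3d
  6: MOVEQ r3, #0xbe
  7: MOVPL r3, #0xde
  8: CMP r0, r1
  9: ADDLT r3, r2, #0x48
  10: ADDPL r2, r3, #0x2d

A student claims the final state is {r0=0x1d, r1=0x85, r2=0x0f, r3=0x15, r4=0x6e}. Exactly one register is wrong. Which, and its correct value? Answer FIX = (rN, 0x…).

[0] flags=0000 → (cmp)
[1] flags=0000 CS?F → skip
[2] flags=0000 NE?T → r0=0x1d
[3] flags=0000 HI?F → skip
[4] flags=0000 → (cmp)
[5] flags=0000 GE?T → r1=0x85
[6] flags=0000 EQ?F → skip
[7] flags=0000 PL?T → r3=0xde
[8] flags=1001 → (cmp)
[9] flags=1001 LT?F → skip
[10] flags=1001 PL?F → skip

FIX = (r3, 0xde)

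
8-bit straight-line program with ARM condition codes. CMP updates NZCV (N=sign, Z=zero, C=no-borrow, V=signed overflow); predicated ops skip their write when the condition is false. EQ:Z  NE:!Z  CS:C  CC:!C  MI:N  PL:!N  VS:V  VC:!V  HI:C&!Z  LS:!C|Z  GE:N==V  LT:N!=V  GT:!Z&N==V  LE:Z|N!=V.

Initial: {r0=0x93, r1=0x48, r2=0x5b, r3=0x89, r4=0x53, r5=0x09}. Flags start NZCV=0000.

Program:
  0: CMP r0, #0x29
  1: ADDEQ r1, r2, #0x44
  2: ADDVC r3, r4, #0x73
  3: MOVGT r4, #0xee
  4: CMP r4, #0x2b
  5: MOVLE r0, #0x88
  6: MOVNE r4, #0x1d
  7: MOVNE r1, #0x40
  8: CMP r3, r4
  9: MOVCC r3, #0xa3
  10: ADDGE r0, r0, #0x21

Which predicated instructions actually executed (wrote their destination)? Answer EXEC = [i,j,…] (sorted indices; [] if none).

0: ✓ CMP  NZCV=0011
1: · ADDEQ
2: · ADDVC
3: · MOVGT
4: ✓ CMP  NZCV=0010
5: · MOVLE
6: ✓ MOVNE  r4←0x1d
7: ✓ MOVNE  r1←0x40
8: ✓ CMP  NZCV=0011
9: · MOVCC
10: · ADDGE

EXEC = [6,7]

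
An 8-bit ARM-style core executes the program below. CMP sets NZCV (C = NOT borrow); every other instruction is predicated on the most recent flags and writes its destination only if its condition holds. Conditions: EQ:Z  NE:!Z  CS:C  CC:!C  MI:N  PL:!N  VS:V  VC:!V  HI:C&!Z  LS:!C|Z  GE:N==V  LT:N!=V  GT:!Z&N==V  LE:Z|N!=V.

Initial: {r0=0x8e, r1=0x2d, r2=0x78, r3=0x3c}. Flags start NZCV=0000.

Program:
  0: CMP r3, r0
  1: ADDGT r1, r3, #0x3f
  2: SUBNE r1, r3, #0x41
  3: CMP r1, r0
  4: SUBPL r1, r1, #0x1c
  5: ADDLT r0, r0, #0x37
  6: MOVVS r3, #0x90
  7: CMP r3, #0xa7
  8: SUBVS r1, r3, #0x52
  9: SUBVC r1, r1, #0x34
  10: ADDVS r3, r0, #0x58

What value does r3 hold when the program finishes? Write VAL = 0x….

VAL = 0xe6

0: ✓ CMP  NZCV=1001
1: ✓ ADDGT  r1←0x7b
2: ✓ SUBNE  r1←0xfb
3: ✓ CMP  NZCV=0010
4: ✓ SUBPL  r1←0xdf
5: · ADDLT
6: · MOVVS
7: ✓ CMP  NZCV=1001
8: ✓ SUBVS  r1←0xea
9: · SUBVC
10: ✓ ADDVS  r3←0xe6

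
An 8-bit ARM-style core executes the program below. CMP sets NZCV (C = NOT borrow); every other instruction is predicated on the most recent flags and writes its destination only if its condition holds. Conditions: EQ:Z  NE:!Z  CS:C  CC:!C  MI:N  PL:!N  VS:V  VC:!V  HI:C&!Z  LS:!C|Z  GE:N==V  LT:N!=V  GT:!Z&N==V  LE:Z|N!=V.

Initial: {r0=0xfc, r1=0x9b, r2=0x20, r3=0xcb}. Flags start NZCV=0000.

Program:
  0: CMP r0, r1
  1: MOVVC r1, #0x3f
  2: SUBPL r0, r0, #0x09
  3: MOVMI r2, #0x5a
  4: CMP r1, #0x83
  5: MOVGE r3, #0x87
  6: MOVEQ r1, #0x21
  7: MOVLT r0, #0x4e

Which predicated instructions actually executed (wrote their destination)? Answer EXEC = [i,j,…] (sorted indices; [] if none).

[0] flags=0010 → (cmp)
[1] flags=0010 VC?T → r1=0x3f
[2] flags=0010 PL?T → r0=0xf3
[3] flags=0010 MI?F → skip
[4] flags=1001 → (cmp)
[5] flags=1001 GE?T → r3=0x87
[6] flags=1001 EQ?F → skip
[7] flags=1001 LT?F → skip

EXEC = [1,2,5]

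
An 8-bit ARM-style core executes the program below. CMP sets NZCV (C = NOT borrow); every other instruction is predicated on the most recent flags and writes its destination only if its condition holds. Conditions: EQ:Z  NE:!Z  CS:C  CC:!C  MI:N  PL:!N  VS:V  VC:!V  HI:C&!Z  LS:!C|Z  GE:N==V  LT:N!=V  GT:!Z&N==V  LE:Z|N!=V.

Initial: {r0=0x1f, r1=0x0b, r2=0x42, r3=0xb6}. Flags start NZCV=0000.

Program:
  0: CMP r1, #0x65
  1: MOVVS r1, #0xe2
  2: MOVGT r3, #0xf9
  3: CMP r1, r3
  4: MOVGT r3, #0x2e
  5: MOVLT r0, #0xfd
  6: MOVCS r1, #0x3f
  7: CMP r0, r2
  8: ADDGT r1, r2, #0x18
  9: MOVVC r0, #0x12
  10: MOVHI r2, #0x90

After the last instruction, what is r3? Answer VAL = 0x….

VAL = 0x2e

0: ✓ CMP  NZCV=1000
1: · MOVVS
2: · MOVGT
3: ✓ CMP  NZCV=0000
4: ✓ MOVGT  r3←0x2e
5: · MOVLT
6: · MOVCS
7: ✓ CMP  NZCV=1000
8: · ADDGT
9: ✓ MOVVC  r0←0x12
10: · MOVHI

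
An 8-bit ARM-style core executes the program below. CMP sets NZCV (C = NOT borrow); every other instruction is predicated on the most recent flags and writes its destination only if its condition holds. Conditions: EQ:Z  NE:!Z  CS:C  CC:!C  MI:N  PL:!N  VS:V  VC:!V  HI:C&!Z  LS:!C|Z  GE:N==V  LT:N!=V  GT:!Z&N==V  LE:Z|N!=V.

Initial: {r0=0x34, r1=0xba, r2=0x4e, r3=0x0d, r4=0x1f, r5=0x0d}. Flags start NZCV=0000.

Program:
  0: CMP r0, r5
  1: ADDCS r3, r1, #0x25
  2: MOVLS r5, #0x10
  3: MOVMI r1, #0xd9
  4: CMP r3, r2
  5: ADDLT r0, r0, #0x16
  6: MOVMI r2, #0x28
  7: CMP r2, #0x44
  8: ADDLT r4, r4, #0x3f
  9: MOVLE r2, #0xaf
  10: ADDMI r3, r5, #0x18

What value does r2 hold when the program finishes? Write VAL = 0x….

[0] flags=0010 → (cmp)
[1] flags=0010 CS?T → r3=0xdf
[2] flags=0010 LS?F → skip
[3] flags=0010 MI?F → skip
[4] flags=1010 → (cmp)
[5] flags=1010 LT?T → r0=0x4a
[6] flags=1010 MI?T → r2=0x28
[7] flags=1000 → (cmp)
[8] flags=1000 LT?T → r4=0x5e
[9] flags=1000 LE?T → r2=0xaf
[10] flags=1000 MI?T → r3=0x25

VAL = 0xaf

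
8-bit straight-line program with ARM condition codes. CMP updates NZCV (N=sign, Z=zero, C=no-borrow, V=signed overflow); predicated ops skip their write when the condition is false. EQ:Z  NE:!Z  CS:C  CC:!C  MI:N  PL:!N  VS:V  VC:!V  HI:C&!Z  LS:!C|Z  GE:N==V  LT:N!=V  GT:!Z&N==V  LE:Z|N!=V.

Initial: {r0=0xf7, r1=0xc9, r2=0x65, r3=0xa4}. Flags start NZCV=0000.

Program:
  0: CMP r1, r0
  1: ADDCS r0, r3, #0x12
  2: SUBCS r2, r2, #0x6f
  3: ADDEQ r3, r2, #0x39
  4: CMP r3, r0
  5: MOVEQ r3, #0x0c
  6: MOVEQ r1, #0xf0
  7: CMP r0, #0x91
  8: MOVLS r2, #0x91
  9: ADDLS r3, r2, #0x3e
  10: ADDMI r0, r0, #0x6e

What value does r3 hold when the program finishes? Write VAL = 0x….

[0] flags=1000 → (cmp)
[1] flags=1000 CS?F → skip
[2] flags=1000 CS?F → skip
[3] flags=1000 EQ?F → skip
[4] flags=1000 → (cmp)
[5] flags=1000 EQ?F → skip
[6] flags=1000 EQ?F → skip
[7] flags=0010 → (cmp)
[8] flags=0010 LS?F → skip
[9] flags=0010 LS?F → skip
[10] flags=0010 MI?F → skip

VAL = 0xa4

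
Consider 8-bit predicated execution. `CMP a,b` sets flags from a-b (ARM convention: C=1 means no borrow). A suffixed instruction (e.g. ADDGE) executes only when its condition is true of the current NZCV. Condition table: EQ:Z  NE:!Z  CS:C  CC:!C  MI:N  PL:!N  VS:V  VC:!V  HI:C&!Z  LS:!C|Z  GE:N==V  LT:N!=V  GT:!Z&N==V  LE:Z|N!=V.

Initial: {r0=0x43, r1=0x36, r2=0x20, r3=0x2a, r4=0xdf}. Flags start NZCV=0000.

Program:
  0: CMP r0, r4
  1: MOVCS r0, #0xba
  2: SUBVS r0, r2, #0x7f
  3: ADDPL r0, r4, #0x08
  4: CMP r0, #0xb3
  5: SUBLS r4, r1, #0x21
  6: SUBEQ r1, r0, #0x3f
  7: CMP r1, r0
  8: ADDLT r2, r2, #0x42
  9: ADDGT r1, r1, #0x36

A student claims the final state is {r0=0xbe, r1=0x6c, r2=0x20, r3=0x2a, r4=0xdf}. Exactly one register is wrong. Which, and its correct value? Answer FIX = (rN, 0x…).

FIX = (r0, 0xe7)

[0] flags=0000 → (cmp)
[1] flags=0000 CS?F → skip
[2] flags=0000 VS?F → skip
[3] flags=0000 PL?T → r0=0xe7
[4] flags=0010 → (cmp)
[5] flags=0010 LS?F → skip
[6] flags=0010 EQ?F → skip
[7] flags=0000 → (cmp)
[8] flags=0000 LT?F → skip
[9] flags=0000 GT?T → r1=0x6c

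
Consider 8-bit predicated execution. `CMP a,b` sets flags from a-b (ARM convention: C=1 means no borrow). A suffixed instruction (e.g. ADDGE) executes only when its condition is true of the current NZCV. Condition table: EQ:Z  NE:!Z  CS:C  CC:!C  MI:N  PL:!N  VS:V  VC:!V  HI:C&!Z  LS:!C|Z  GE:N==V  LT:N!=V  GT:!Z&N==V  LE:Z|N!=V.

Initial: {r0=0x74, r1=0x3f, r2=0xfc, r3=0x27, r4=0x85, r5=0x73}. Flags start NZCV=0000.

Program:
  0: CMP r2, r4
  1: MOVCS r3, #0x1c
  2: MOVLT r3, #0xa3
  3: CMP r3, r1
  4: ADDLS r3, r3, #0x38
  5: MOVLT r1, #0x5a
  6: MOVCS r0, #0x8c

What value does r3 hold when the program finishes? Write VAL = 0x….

[0] flags=0010 → (cmp)
[1] flags=0010 CS?T → r3=0x1c
[2] flags=0010 LT?F → skip
[3] flags=1000 → (cmp)
[4] flags=1000 LS?T → r3=0x54
[5] flags=1000 LT?T → r1=0x5a
[6] flags=1000 CS?F → skip

VAL = 0x54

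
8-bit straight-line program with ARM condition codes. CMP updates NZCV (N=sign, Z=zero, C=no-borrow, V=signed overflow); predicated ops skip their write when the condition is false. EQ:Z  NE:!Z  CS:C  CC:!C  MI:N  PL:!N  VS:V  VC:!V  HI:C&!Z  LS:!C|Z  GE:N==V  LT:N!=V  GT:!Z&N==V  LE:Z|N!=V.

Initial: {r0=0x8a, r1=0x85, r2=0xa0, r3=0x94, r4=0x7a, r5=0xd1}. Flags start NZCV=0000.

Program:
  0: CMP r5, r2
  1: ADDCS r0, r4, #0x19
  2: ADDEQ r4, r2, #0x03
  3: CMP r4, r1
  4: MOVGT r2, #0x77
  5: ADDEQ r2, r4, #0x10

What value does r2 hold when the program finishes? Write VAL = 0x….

VAL = 0x77

[0] flags=0010 → (cmp)
[1] flags=0010 CS?T → r0=0x93
[2] flags=0010 EQ?F → skip
[3] flags=1001 → (cmp)
[4] flags=1001 GT?T → r2=0x77
[5] flags=1001 EQ?F → skip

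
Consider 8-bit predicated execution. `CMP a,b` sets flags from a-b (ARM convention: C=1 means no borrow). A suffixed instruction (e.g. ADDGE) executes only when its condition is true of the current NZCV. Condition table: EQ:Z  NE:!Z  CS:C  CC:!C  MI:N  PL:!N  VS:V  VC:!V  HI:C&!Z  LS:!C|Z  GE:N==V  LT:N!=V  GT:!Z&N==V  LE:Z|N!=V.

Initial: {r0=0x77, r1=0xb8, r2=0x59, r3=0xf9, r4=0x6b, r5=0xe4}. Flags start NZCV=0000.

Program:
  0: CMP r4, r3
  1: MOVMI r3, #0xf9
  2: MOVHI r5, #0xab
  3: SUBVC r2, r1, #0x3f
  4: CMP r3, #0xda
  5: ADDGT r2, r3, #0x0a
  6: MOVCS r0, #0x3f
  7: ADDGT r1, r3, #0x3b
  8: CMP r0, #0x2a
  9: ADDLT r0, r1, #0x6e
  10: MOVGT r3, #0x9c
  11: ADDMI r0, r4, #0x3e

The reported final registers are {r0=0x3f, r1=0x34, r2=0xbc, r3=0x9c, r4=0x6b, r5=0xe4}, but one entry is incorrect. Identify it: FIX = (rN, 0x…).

FIX = (r2, 0x03)

0: ✓ CMP  NZCV=0000
1: · MOVMI
2: · MOVHI
3: ✓ SUBVC  r2←0x79
4: ✓ CMP  NZCV=0010
5: ✓ ADDGT  r2←0x03
6: ✓ MOVCS  r0←0x3f
7: ✓ ADDGT  r1←0x34
8: ✓ CMP  NZCV=0010
9: · ADDLT
10: ✓ MOVGT  r3←0x9c
11: · ADDMI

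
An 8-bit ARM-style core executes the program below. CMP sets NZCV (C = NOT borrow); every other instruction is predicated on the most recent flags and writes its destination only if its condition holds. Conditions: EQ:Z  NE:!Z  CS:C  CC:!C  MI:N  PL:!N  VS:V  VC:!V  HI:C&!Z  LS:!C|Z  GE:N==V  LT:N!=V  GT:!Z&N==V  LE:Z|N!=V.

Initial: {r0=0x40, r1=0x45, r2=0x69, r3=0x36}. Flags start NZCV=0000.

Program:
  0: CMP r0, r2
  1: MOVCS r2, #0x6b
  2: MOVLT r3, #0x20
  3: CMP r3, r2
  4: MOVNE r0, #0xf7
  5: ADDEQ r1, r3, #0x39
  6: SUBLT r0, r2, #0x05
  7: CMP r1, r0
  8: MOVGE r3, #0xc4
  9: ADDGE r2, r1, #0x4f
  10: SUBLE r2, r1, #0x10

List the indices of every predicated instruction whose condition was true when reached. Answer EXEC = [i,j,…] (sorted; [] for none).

EXEC = [2,4,6,10]

[0] flags=1000 → (cmp)
[1] flags=1000 CS?F → skip
[2] flags=1000 LT?T → r3=0x20
[3] flags=1000 → (cmp)
[4] flags=1000 NE?T → r0=0xf7
[5] flags=1000 EQ?F → skip
[6] flags=1000 LT?T → r0=0x64
[7] flags=1000 → (cmp)
[8] flags=1000 GE?F → skip
[9] flags=1000 GE?F → skip
[10] flags=1000 LE?T → r2=0x35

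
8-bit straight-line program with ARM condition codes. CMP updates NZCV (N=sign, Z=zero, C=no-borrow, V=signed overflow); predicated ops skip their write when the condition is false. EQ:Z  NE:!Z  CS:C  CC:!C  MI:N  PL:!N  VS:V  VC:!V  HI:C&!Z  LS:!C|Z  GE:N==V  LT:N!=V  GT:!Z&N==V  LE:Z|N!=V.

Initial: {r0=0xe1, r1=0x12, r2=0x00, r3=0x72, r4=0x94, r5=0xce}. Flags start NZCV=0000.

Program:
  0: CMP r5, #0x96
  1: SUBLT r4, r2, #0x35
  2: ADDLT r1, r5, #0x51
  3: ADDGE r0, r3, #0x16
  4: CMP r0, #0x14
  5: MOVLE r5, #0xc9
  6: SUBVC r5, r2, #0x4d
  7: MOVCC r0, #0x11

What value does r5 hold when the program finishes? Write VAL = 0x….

0: ✓ CMP  NZCV=0010
1: · SUBLT
2: · ADDLT
3: ✓ ADDGE  r0←0x88
4: ✓ CMP  NZCV=0011
5: ✓ MOVLE  r5←0xc9
6: · SUBVC
7: · MOVCC

VAL = 0xc9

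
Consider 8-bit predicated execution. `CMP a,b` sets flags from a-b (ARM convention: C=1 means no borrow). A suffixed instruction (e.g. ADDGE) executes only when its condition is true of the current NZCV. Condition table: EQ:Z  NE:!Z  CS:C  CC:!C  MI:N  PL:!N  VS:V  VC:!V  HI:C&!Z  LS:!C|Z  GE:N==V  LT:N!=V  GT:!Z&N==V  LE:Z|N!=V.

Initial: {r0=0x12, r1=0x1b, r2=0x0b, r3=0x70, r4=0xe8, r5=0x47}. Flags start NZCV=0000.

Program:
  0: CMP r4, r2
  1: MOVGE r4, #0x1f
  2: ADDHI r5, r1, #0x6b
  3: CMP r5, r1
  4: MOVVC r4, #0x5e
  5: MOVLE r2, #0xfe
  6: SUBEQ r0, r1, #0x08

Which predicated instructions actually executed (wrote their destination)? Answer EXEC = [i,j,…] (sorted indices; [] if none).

[0] flags=1010 → (cmp)
[1] flags=1010 GE?F → skip
[2] flags=1010 HI?T → r5=0x86
[3] flags=0011 → (cmp)
[4] flags=0011 VC?F → skip
[5] flags=0011 LE?T → r2=0xfe
[6] flags=0011 EQ?F → skip

EXEC = [2,5]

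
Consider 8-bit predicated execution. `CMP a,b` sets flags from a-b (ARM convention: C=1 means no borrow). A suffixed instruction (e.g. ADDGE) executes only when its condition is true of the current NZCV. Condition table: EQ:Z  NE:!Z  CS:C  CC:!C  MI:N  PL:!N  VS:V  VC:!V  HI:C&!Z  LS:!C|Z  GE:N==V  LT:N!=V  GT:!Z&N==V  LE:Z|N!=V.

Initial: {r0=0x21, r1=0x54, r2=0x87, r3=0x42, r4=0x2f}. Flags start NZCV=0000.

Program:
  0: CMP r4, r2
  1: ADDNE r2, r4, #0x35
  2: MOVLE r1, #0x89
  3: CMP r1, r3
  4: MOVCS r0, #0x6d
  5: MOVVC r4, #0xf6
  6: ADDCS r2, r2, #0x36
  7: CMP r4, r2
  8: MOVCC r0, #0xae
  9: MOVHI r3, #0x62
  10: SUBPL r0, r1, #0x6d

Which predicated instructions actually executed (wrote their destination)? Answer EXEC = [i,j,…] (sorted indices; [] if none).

0: ✓ CMP  NZCV=1001
1: ✓ ADDNE  r2←0x64
2: · MOVLE
3: ✓ CMP  NZCV=0010
4: ✓ MOVCS  r0←0x6d
5: ✓ MOVVC  r4←0xf6
6: ✓ ADDCS  r2←0x9a
7: ✓ CMP  NZCV=0010
8: · MOVCC
9: ✓ MOVHI  r3←0x62
10: ✓ SUBPL  r0←0xe7

EXEC = [1,4,5,6,9,10]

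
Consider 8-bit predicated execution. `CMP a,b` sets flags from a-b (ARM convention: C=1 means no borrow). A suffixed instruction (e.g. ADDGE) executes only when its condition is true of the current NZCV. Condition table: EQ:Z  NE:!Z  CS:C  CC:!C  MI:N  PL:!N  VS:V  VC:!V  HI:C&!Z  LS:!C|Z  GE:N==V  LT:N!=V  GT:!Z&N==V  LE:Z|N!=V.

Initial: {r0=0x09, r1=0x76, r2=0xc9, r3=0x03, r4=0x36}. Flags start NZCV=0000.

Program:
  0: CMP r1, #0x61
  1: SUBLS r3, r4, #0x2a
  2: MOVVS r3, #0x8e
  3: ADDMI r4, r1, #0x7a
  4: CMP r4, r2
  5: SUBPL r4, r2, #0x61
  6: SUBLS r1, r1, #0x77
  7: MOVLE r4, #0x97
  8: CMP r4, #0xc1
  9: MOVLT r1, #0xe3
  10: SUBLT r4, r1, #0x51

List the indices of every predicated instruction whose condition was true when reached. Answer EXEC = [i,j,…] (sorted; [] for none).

EXEC = [5,6]

0: ✓ CMP  NZCV=0010
1: · SUBLS
2: · MOVVS
3: · ADDMI
4: ✓ CMP  NZCV=0000
5: ✓ SUBPL  r4←0x68
6: ✓ SUBLS  r1←0xff
7: · MOVLE
8: ✓ CMP  NZCV=1001
9: · MOVLT
10: · SUBLT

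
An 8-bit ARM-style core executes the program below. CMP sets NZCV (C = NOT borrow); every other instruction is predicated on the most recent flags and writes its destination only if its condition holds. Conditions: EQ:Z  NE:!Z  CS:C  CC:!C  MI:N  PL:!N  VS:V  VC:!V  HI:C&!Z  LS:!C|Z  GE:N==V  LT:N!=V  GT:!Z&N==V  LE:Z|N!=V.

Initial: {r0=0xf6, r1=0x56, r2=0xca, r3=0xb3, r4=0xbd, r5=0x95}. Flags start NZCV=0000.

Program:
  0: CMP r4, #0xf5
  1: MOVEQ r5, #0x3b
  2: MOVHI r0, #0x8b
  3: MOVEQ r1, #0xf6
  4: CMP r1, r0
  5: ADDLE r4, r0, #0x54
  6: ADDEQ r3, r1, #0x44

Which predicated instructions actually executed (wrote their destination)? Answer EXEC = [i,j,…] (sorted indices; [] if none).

EXEC = []

0: ✓ CMP  NZCV=1000
1: · MOVEQ
2: · MOVHI
3: · MOVEQ
4: ✓ CMP  NZCV=0000
5: · ADDLE
6: · ADDEQ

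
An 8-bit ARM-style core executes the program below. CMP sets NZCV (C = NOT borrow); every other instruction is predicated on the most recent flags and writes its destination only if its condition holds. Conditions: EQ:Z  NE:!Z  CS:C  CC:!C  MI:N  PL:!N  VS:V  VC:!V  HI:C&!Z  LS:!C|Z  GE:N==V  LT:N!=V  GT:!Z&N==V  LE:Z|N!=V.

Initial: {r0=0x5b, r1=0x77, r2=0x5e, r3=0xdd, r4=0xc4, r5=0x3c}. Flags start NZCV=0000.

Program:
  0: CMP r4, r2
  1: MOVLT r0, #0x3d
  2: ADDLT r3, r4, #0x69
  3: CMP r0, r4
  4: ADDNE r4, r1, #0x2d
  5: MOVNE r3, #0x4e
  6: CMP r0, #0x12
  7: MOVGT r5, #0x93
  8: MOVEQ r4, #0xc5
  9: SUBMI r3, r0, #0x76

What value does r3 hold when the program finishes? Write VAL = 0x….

VAL = 0x4e

[0] flags=0011 → (cmp)
[1] flags=0011 LT?T → r0=0x3d
[2] flags=0011 LT?T → r3=0x2d
[3] flags=0000 → (cmp)
[4] flags=0000 NE?T → r4=0xa4
[5] flags=0000 NE?T → r3=0x4e
[6] flags=0010 → (cmp)
[7] flags=0010 GT?T → r5=0x93
[8] flags=0010 EQ?F → skip
[9] flags=0010 MI?F → skip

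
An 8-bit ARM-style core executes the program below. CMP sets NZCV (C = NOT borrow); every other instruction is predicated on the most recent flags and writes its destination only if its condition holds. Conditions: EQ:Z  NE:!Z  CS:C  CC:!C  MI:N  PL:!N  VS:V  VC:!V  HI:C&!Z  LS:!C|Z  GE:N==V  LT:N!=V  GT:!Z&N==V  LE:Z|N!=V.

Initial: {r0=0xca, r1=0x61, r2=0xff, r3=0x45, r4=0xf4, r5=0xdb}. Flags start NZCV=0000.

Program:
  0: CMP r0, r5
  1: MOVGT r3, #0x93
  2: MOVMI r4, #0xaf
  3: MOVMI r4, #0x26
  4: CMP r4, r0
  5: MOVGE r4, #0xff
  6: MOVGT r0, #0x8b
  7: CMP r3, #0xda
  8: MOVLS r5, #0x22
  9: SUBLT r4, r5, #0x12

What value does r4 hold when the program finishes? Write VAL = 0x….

[0] flags=1000 → (cmp)
[1] flags=1000 GT?F → skip
[2] flags=1000 MI?T → r4=0xaf
[3] flags=1000 MI?T → r4=0x26
[4] flags=0000 → (cmp)
[5] flags=0000 GE?T → r4=0xff
[6] flags=0000 GT?T → r0=0x8b
[7] flags=0000 → (cmp)
[8] flags=0000 LS?T → r5=0x22
[9] flags=0000 LT?F → skip

VAL = 0xff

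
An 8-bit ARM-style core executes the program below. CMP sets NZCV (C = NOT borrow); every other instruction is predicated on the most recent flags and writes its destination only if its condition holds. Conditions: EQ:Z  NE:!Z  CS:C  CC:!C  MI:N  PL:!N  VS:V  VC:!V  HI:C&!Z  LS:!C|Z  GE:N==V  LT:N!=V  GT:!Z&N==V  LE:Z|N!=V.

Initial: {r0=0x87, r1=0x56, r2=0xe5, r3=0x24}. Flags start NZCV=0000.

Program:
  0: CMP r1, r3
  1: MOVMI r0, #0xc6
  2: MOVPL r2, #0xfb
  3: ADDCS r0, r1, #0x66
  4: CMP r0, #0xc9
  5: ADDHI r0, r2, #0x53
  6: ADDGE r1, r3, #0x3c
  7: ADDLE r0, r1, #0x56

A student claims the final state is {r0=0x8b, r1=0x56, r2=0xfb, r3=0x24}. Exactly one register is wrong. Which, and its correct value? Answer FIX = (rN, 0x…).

FIX = (r0, 0xac)

0: ✓ CMP  NZCV=0010
1: · MOVMI
2: ✓ MOVPL  r2←0xfb
3: ✓ ADDCS  r0←0xbc
4: ✓ CMP  NZCV=1000
5: · ADDHI
6: · ADDGE
7: ✓ ADDLE  r0←0xac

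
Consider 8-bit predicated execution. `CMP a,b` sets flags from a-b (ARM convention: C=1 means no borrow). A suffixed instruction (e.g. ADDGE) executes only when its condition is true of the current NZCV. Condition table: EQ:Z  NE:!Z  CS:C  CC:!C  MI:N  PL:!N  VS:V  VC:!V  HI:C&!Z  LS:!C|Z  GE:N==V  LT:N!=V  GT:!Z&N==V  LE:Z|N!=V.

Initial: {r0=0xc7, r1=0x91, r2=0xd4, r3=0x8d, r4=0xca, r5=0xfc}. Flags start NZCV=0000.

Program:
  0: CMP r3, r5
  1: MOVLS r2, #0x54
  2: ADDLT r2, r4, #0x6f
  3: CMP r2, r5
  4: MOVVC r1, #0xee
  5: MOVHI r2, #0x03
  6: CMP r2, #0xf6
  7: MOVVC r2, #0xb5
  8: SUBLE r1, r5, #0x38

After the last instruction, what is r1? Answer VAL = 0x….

VAL = 0xee

[0] flags=1000 → (cmp)
[1] flags=1000 LS?T → r2=0x54
[2] flags=1000 LT?T → r2=0x39
[3] flags=0000 → (cmp)
[4] flags=0000 VC?T → r1=0xee
[5] flags=0000 HI?F → skip
[6] flags=0000 → (cmp)
[7] flags=0000 VC?T → r2=0xb5
[8] flags=0000 LE?F → skip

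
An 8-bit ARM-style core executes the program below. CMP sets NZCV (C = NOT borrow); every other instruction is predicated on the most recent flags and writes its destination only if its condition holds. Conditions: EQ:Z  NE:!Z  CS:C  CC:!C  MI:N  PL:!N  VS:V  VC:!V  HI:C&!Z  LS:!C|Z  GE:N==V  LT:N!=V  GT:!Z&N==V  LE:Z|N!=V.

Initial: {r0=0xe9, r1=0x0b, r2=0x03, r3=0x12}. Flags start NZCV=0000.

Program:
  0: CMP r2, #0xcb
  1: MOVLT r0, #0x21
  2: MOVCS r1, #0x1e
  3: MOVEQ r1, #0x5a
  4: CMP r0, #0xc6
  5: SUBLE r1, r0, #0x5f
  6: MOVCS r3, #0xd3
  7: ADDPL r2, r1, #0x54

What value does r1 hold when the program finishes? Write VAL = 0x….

[0] flags=0000 → (cmp)
[1] flags=0000 LT?F → skip
[2] flags=0000 CS?F → skip
[3] flags=0000 EQ?F → skip
[4] flags=0010 → (cmp)
[5] flags=0010 LE?F → skip
[6] flags=0010 CS?T → r3=0xd3
[7] flags=0010 PL?T → r2=0x5f

VAL = 0x0b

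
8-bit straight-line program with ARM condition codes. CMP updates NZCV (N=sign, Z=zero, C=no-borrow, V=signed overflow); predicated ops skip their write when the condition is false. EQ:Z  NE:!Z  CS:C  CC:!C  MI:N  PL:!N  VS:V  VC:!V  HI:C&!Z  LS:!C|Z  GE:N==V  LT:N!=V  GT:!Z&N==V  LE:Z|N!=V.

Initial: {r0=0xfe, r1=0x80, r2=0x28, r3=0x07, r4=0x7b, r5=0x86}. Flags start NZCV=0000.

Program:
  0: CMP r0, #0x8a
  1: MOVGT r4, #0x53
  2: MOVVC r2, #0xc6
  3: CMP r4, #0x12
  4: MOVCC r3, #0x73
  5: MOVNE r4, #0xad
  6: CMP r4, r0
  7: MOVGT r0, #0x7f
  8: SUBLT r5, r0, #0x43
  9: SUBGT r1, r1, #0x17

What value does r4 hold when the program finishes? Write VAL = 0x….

VAL = 0xad

[0] flags=0010 → (cmp)
[1] flags=0010 GT?T → r4=0x53
[2] flags=0010 VC?T → r2=0xc6
[3] flags=0010 → (cmp)
[4] flags=0010 CC?F → skip
[5] flags=0010 NE?T → r4=0xad
[6] flags=1000 → (cmp)
[7] flags=1000 GT?F → skip
[8] flags=1000 LT?T → r5=0xbb
[9] flags=1000 GT?F → skip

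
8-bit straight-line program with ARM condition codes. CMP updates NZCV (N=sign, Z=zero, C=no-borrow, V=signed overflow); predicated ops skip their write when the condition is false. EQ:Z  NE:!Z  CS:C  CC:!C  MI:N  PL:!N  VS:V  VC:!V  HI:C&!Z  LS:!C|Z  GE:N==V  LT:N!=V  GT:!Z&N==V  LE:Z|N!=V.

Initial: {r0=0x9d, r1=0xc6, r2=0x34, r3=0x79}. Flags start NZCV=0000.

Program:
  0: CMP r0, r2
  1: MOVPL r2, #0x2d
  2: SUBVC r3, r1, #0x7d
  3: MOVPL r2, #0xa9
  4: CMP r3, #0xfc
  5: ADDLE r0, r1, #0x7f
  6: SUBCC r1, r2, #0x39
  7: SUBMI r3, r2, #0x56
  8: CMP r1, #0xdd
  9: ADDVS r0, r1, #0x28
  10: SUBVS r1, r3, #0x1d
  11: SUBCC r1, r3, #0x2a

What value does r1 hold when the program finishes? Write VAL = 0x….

VAL = 0x4f

0: ✓ CMP  NZCV=0011
1: ✓ MOVPL  r2←0x2d
2: · SUBVC
3: ✓ MOVPL  r2←0xa9
4: ✓ CMP  NZCV=0000
5: · ADDLE
6: ✓ SUBCC  r1←0x70
7: · SUBMI
8: ✓ CMP  NZCV=1001
9: ✓ ADDVS  r0←0x98
10: ✓ SUBVS  r1←0x5c
11: ✓ SUBCC  r1←0x4f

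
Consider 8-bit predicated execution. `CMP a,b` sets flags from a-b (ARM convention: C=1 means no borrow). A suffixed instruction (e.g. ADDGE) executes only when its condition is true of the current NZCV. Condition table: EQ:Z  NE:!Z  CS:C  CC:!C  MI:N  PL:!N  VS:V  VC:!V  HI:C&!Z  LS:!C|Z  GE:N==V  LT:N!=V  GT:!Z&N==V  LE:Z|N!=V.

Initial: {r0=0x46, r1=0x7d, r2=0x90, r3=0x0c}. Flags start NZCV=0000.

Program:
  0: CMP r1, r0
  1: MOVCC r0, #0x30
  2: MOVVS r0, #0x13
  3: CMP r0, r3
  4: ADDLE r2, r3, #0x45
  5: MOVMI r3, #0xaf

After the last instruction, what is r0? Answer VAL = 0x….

0: ✓ CMP  NZCV=0010
1: · MOVCC
2: · MOVVS
3: ✓ CMP  NZCV=0010
4: · ADDLE
5: · MOVMI

VAL = 0x46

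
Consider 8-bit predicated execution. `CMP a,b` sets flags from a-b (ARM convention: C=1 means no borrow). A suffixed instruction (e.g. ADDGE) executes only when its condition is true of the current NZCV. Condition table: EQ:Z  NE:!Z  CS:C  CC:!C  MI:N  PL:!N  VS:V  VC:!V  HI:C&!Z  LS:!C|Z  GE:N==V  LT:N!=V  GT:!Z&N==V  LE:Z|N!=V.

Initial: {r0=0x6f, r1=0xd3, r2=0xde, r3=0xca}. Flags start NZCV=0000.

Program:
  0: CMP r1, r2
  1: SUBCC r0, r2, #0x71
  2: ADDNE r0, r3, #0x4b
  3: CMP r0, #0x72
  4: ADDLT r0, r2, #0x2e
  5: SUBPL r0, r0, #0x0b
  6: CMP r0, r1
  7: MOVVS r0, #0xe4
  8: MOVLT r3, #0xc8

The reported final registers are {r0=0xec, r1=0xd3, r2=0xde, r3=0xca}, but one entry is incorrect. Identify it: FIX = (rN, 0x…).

FIX = (r0, 0x0c)

0: ✓ CMP  NZCV=1000
1: ✓ SUBCC  r0←0x6d
2: ✓ ADDNE  r0←0x15
3: ✓ CMP  NZCV=1000
4: ✓ ADDLT  r0←0x0c
5: · SUBPL
6: ✓ CMP  NZCV=0000
7: · MOVVS
8: · MOVLT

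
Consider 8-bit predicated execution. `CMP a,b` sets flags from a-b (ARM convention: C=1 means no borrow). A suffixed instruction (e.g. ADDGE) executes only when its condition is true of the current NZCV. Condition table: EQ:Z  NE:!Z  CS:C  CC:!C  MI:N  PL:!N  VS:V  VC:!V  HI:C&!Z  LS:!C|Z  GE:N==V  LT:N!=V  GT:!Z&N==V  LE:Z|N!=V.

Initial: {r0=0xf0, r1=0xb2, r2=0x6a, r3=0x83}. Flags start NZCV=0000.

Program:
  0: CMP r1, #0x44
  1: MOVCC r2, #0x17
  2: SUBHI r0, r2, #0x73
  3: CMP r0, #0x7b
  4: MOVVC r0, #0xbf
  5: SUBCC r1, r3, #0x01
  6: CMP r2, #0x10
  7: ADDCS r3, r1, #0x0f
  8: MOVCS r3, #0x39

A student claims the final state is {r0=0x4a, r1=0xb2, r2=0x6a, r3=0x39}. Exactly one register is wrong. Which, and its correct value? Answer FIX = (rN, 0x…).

0: ✓ CMP  NZCV=0011
1: · MOVCC
2: ✓ SUBHI  r0←0xf7
3: ✓ CMP  NZCV=0011
4: · MOVVC
5: · SUBCC
6: ✓ CMP  NZCV=0010
7: ✓ ADDCS  r3←0xc1
8: ✓ MOVCS  r3←0x39

FIX = (r0, 0xf7)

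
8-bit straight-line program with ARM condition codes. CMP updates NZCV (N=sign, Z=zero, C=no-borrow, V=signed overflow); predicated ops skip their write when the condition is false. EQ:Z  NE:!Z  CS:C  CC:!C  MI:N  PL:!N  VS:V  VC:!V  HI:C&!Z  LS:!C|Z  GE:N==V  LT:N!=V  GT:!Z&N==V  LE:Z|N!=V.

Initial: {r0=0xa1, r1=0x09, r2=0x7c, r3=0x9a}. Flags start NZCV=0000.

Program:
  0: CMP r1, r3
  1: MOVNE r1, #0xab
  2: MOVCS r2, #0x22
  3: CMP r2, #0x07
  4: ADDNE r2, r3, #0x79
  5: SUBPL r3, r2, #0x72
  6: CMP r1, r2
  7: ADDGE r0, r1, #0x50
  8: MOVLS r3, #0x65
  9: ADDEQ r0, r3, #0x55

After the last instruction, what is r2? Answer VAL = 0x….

0: ✓ CMP  NZCV=0000
1: ✓ MOVNE  r1←0xab
2: · MOVCS
3: ✓ CMP  NZCV=0010
4: ✓ ADDNE  r2←0x13
5: ✓ SUBPL  r3←0xa1
6: ✓ CMP  NZCV=1010
7: · ADDGE
8: · MOVLS
9: · ADDEQ

VAL = 0x13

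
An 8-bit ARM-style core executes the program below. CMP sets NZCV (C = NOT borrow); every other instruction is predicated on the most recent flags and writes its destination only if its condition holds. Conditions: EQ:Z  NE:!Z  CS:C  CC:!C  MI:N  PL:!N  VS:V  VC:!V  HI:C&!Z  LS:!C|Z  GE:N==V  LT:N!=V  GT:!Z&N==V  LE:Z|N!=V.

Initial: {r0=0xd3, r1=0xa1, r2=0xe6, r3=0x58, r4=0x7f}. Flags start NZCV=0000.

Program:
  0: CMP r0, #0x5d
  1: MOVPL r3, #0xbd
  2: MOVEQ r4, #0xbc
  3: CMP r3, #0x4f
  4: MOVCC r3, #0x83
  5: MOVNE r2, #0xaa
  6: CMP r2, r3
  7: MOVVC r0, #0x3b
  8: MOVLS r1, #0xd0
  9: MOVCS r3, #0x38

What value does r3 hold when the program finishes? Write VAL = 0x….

VAL = 0xbd

0: ✓ CMP  NZCV=0011
1: ✓ MOVPL  r3←0xbd
2: · MOVEQ
3: ✓ CMP  NZCV=0011
4: · MOVCC
5: ✓ MOVNE  r2←0xaa
6: ✓ CMP  NZCV=1000
7: ✓ MOVVC  r0←0x3b
8: ✓ MOVLS  r1←0xd0
9: · MOVCS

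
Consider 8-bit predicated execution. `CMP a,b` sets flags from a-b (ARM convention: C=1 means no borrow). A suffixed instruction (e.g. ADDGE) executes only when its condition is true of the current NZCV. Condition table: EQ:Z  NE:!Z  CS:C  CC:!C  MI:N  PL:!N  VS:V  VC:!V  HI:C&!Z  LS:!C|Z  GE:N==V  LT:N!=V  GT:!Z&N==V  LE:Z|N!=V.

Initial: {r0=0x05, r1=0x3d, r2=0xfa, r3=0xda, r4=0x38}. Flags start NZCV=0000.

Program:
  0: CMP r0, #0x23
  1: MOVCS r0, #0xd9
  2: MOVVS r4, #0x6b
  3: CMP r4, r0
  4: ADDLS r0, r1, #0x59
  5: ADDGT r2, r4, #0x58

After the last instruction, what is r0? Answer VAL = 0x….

0: ✓ CMP  NZCV=1000
1: · MOVCS
2: · MOVVS
3: ✓ CMP  NZCV=0010
4: · ADDLS
5: ✓ ADDGT  r2←0x90

VAL = 0x05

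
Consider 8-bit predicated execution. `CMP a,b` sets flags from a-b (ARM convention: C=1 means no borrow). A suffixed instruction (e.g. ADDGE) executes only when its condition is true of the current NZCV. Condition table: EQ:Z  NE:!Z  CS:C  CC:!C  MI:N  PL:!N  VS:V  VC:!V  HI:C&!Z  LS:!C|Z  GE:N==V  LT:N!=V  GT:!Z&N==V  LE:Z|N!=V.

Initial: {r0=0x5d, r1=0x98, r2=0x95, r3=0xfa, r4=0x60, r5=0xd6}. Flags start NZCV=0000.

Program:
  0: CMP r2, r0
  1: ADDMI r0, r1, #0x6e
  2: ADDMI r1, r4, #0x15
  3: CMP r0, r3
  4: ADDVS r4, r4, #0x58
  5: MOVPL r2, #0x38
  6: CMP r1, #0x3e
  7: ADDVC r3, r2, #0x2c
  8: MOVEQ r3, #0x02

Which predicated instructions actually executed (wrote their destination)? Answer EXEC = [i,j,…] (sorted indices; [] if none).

EXEC = [5]

[0] flags=0011 → (cmp)
[1] flags=0011 MI?F → skip
[2] flags=0011 MI?F → skip
[3] flags=0000 → (cmp)
[4] flags=0000 VS?F → skip
[5] flags=0000 PL?T → r2=0x38
[6] flags=0011 → (cmp)
[7] flags=0011 VC?F → skip
[8] flags=0011 EQ?F → skip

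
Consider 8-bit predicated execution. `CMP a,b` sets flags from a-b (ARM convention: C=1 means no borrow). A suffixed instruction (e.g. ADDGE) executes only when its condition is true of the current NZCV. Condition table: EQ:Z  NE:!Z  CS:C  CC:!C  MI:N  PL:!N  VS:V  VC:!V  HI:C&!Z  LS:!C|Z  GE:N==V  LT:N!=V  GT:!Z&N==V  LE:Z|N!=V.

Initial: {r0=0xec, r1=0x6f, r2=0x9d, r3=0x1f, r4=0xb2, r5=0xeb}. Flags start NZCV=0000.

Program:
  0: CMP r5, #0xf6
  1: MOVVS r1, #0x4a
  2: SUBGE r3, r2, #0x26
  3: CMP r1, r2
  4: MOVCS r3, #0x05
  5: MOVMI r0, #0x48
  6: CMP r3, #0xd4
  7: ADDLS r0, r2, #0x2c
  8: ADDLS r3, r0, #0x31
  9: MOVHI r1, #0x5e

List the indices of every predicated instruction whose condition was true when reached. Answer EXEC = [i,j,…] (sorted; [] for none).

EXEC = [5,7,8]

[0] flags=1000 → (cmp)
[1] flags=1000 VS?F → skip
[2] flags=1000 GE?F → skip
[3] flags=1001 → (cmp)
[4] flags=1001 CS?F → skip
[5] flags=1001 MI?T → r0=0x48
[6] flags=0000 → (cmp)
[7] flags=0000 LS?T → r0=0xc9
[8] flags=0000 LS?T → r3=0xfa
[9] flags=0000 HI?F → skip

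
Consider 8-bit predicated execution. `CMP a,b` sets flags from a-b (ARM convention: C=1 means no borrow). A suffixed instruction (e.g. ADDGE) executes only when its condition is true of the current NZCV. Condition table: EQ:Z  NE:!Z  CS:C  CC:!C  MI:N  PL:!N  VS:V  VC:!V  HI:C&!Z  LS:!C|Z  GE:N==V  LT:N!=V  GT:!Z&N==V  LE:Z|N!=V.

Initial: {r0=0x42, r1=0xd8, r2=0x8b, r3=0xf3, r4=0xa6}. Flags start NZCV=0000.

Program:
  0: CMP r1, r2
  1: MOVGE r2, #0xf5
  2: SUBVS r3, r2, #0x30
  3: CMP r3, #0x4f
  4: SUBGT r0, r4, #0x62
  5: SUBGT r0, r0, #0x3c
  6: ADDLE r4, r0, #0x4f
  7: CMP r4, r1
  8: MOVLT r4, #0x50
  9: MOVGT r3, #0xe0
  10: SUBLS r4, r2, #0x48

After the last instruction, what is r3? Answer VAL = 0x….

VAL = 0xf3

0: ✓ CMP  NZCV=0010
1: ✓ MOVGE  r2←0xf5
2: · SUBVS
3: ✓ CMP  NZCV=1010
4: · SUBGT
5: · SUBGT
6: ✓ ADDLE  r4←0x91
7: ✓ CMP  NZCV=1000
8: ✓ MOVLT  r4←0x50
9: · MOVGT
10: ✓ SUBLS  r4←0xad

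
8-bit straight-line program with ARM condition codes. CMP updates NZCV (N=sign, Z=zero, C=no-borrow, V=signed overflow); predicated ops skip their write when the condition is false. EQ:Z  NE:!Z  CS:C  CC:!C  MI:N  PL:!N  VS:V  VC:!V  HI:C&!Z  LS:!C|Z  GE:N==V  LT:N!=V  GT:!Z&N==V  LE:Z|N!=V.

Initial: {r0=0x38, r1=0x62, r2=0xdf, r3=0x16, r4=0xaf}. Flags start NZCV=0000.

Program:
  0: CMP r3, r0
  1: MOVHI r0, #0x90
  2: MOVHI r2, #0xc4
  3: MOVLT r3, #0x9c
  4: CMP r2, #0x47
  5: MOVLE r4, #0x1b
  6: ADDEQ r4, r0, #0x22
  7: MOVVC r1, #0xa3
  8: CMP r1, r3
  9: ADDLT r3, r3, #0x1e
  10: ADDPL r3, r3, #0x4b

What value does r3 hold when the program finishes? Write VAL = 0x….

[0] flags=1000 → (cmp)
[1] flags=1000 HI?F → skip
[2] flags=1000 HI?F → skip
[3] flags=1000 LT?T → r3=0x9c
[4] flags=1010 → (cmp)
[5] flags=1010 LE?T → r4=0x1b
[6] flags=1010 EQ?F → skip
[7] flags=1010 VC?T → r1=0xa3
[8] flags=0010 → (cmp)
[9] flags=0010 LT?F → skip
[10] flags=0010 PL?T → r3=0xe7

VAL = 0xe7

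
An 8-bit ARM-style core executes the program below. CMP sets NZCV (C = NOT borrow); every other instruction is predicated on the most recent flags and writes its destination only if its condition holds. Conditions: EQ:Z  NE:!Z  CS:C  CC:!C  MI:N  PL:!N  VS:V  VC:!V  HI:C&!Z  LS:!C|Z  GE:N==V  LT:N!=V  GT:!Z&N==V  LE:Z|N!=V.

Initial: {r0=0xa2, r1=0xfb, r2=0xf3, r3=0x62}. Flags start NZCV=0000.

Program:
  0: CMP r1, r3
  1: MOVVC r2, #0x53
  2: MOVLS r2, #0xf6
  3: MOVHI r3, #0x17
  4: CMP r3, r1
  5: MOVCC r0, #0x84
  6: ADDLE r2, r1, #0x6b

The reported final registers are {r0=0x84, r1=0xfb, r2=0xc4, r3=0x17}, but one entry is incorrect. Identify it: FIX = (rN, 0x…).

[0] flags=1010 → (cmp)
[1] flags=1010 VC?T → r2=0x53
[2] flags=1010 LS?F → skip
[3] flags=1010 HI?T → r3=0x17
[4] flags=0000 → (cmp)
[5] flags=0000 CC?T → r0=0x84
[6] flags=0000 LE?F → skip

FIX = (r2, 0x53)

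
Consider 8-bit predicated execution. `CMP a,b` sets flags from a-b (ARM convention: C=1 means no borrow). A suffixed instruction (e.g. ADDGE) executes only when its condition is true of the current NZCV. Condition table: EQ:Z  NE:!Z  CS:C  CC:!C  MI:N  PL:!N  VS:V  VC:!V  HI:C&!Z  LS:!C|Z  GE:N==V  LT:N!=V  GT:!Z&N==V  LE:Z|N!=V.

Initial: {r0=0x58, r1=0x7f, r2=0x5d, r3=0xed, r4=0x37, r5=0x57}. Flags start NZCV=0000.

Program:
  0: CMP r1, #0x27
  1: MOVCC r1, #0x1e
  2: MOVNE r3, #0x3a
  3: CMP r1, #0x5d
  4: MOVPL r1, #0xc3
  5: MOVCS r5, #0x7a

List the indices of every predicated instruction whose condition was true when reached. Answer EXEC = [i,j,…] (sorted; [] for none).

[0] flags=0010 → (cmp)
[1] flags=0010 CC?F → skip
[2] flags=0010 NE?T → r3=0x3a
[3] flags=0010 → (cmp)
[4] flags=0010 PL?T → r1=0xc3
[5] flags=0010 CS?T → r5=0x7a

EXEC = [2,4,5]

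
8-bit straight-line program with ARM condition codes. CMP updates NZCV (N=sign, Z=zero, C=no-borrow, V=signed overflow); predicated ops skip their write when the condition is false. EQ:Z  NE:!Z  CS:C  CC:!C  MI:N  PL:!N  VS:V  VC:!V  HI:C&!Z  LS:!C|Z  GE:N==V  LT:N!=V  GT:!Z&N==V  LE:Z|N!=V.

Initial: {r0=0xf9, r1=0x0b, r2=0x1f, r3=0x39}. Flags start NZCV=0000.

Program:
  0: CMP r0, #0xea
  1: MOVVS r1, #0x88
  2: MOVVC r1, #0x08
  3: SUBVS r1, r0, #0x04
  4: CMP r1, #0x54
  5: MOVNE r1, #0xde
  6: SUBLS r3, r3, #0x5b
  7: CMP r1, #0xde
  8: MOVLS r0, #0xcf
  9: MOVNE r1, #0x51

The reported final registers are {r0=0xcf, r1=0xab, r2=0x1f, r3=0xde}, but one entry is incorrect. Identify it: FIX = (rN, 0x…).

FIX = (r1, 0xde)

[0] flags=0010 → (cmp)
[1] flags=0010 VS?F → skip
[2] flags=0010 VC?T → r1=0x08
[3] flags=0010 VS?F → skip
[4] flags=1000 → (cmp)
[5] flags=1000 NE?T → r1=0xde
[6] flags=1000 LS?T → r3=0xde
[7] flags=0110 → (cmp)
[8] flags=0110 LS?T → r0=0xcf
[9] flags=0110 NE?F → skip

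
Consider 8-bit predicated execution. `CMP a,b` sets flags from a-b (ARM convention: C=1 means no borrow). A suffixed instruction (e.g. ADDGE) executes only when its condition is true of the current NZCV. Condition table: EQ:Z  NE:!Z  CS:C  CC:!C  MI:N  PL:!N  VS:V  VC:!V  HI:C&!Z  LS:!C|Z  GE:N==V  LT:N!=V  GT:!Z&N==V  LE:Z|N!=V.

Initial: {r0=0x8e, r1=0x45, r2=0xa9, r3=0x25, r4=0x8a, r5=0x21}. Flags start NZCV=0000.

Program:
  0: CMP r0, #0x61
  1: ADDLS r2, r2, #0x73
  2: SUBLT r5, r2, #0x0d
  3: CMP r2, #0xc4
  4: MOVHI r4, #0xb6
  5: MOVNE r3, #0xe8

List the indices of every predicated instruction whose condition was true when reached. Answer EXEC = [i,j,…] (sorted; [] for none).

[0] flags=0011 → (cmp)
[1] flags=0011 LS?F → skip
[2] flags=0011 LT?T → r5=0x9c
[3] flags=1000 → (cmp)
[4] flags=1000 HI?F → skip
[5] flags=1000 NE?T → r3=0xe8

EXEC = [2,5]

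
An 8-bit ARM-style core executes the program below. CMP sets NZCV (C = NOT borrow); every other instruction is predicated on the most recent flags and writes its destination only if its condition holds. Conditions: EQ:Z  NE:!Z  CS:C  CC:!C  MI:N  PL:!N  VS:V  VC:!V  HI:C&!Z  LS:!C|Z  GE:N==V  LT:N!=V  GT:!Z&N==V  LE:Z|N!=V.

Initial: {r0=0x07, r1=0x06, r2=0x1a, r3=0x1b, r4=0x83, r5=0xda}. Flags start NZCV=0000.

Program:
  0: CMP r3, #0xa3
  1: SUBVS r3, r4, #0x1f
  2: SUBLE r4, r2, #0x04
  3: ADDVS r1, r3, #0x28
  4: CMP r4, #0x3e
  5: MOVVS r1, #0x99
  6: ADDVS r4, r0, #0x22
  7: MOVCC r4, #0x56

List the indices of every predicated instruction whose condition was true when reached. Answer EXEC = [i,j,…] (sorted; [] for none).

[0] flags=0000 → (cmp)
[1] flags=0000 VS?F → skip
[2] flags=0000 LE?F → skip
[3] flags=0000 VS?F → skip
[4] flags=0011 → (cmp)
[5] flags=0011 VS?T → r1=0x99
[6] flags=0011 VS?T → r4=0x29
[7] flags=0011 CC?F → skip

EXEC = [5,6]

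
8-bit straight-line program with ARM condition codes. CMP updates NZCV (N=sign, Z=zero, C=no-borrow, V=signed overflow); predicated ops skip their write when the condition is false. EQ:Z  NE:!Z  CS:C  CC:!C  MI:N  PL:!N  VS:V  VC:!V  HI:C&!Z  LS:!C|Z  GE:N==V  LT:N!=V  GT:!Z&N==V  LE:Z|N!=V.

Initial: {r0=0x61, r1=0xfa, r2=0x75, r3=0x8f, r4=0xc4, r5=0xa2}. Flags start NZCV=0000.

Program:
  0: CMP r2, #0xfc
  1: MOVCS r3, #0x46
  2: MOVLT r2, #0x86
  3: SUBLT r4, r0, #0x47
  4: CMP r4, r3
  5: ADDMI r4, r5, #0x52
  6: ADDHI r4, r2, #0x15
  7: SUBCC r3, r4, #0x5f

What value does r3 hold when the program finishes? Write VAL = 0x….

VAL = 0x8f

0: ✓ CMP  NZCV=0000
1: · MOVCS
2: · MOVLT
3: · SUBLT
4: ✓ CMP  NZCV=0010
5: · ADDMI
6: ✓ ADDHI  r4←0x8a
7: · SUBCC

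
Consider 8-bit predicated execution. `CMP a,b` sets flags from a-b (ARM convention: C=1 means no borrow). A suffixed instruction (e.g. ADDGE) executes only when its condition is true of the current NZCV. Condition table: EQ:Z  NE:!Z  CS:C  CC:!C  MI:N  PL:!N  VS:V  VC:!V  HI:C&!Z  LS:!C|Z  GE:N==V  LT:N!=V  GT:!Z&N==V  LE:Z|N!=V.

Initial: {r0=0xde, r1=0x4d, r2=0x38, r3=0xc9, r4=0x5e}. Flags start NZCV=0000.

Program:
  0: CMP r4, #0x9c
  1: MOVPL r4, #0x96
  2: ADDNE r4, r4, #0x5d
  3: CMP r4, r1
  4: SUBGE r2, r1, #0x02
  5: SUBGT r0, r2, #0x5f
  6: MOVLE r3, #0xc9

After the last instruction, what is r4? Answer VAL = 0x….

0: ✓ CMP  NZCV=1001
1: · MOVPL
2: ✓ ADDNE  r4←0xbb
3: ✓ CMP  NZCV=0011
4: · SUBGE
5: · SUBGT
6: ✓ MOVLE  r3←0xc9

VAL = 0xbb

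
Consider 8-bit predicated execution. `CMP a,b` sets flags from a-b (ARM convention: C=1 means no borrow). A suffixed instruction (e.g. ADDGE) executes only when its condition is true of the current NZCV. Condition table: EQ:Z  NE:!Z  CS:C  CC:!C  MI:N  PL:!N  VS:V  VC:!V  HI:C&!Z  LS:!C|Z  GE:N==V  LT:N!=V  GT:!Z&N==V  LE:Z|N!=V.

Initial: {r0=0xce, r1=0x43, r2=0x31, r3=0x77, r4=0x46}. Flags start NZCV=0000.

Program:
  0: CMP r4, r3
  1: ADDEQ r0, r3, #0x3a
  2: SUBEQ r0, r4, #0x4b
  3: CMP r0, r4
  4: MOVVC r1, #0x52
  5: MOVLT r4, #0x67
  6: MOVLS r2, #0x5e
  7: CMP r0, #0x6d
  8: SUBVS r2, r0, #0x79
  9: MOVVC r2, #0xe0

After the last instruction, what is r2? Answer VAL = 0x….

VAL = 0x55

0: ✓ CMP  NZCV=1000
1: · ADDEQ
2: · SUBEQ
3: ✓ CMP  NZCV=1010
4: ✓ MOVVC  r1←0x52
5: ✓ MOVLT  r4←0x67
6: · MOVLS
7: ✓ CMP  NZCV=0011
8: ✓ SUBVS  r2←0x55
9: · MOVVC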